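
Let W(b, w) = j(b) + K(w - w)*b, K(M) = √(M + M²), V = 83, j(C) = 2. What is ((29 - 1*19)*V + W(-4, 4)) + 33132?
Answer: 33964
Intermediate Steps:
W(b, w) = 2 (W(b, w) = 2 + √((w - w)*(1 + (w - w)))*b = 2 + √(0*(1 + 0))*b = 2 + √(0*1)*b = 2 + √0*b = 2 + 0*b = 2 + 0 = 2)
((29 - 1*19)*V + W(-4, 4)) + 33132 = ((29 - 1*19)*83 + 2) + 33132 = ((29 - 19)*83 + 2) + 33132 = (10*83 + 2) + 33132 = (830 + 2) + 33132 = 832 + 33132 = 33964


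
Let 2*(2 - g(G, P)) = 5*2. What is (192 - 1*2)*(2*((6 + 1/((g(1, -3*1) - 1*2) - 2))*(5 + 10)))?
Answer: 233700/7 ≈ 33386.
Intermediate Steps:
g(G, P) = -3 (g(G, P) = 2 - 5*2/2 = 2 - 1/2*10 = 2 - 5 = -3)
(192 - 1*2)*(2*((6 + 1/((g(1, -3*1) - 1*2) - 2))*(5 + 10))) = (192 - 1*2)*(2*((6 + 1/((-3 - 1*2) - 2))*(5 + 10))) = (192 - 2)*(2*((6 + 1/((-3 - 2) - 2))*15)) = 190*(2*((6 + 1/(-5 - 2))*15)) = 190*(2*((6 + 1/(-7))*15)) = 190*(2*((6 - 1/7)*15)) = 190*(2*((41/7)*15)) = 190*(2*(615/7)) = 190*(1230/7) = 233700/7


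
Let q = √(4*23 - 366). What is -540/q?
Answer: 270*I*√274/137 ≈ 32.623*I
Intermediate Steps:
q = I*√274 (q = √(92 - 366) = √(-274) = I*√274 ≈ 16.553*I)
-540/q = -540*(-I*√274/274) = -(-270)*I*√274/137 = 270*I*√274/137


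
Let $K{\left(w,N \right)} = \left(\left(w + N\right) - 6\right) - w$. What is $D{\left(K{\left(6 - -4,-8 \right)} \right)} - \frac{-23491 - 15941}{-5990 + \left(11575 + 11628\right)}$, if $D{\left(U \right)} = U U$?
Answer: $\frac{3413180}{17213} \approx 198.29$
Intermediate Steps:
$K{\left(w,N \right)} = -6 + N$ ($K{\left(w,N \right)} = \left(\left(N + w\right) - 6\right) - w = \left(-6 + N + w\right) - w = -6 + N$)
$D{\left(U \right)} = U^{2}$
$D{\left(K{\left(6 - -4,-8 \right)} \right)} - \frac{-23491 - 15941}{-5990 + \left(11575 + 11628\right)} = \left(-6 - 8\right)^{2} - \frac{-23491 - 15941}{-5990 + \left(11575 + 11628\right)} = \left(-14\right)^{2} - - \frac{39432}{-5990 + 23203} = 196 - - \frac{39432}{17213} = 196 + \frac{39432}{17213} = \frac{3413180}{17213}$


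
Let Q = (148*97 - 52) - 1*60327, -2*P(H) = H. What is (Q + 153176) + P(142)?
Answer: 107082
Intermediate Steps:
P(H) = -H/2
Q = -46023 (Q = (14356 - 52) - 60327 = 14304 - 60327 = -46023)
(Q + 153176) + P(142) = (-46023 + 153176) - 1/2*142 = 107153 - 71 = 107082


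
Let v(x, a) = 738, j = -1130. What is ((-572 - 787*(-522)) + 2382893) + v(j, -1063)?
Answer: 2793873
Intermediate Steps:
((-572 - 787*(-522)) + 2382893) + v(j, -1063) = ((-572 - 787*(-522)) + 2382893) + 738 = ((-572 + 410814) + 2382893) + 738 = (410242 + 2382893) + 738 = 2793135 + 738 = 2793873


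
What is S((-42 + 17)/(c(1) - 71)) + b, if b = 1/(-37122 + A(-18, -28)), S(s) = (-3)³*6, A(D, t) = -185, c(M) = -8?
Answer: -6043735/37307 ≈ -162.00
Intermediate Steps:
S(s) = -162 (S(s) = -27*6 = -162)
b = -1/37307 (b = 1/(-37122 - 185) = 1/(-37307) = -1/37307 ≈ -2.6805e-5)
S((-42 + 17)/(c(1) - 71)) + b = -162 - 1/37307 = -6043735/37307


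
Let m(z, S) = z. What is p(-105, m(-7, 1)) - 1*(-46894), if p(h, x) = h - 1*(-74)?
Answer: 46863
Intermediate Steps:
p(h, x) = 74 + h (p(h, x) = h + 74 = 74 + h)
p(-105, m(-7, 1)) - 1*(-46894) = (74 - 105) - 1*(-46894) = -31 + 46894 = 46863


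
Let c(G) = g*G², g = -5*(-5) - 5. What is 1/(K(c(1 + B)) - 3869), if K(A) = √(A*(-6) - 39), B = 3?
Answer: -3869/14971120 - I*√1959/14971120 ≈ -0.00025843 - 2.9564e-6*I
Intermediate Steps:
g = 20 (g = 25 - 5 = 20)
c(G) = 20*G²
K(A) = √(-39 - 6*A) (K(A) = √(-6*A - 39) = √(-39 - 6*A))
1/(K(c(1 + B)) - 3869) = 1/(√(-39 - 120*(1 + 3)²) - 3869) = 1/(√(-39 - 120*4²) - 3869) = 1/(√(-39 - 120*16) - 3869) = 1/(√(-39 - 6*320) - 3869) = 1/(√(-39 - 1920) - 3869) = 1/(√(-1959) - 3869) = 1/(I*√1959 - 3869) = 1/(-3869 + I*√1959)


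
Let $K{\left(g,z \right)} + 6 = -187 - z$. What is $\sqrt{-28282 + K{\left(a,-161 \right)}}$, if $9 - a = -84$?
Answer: $33 i \sqrt{26} \approx 168.27 i$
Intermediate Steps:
$a = 93$ ($a = 9 - -84 = 9 + 84 = 93$)
$K{\left(g,z \right)} = -193 - z$ ($K{\left(g,z \right)} = -6 - \left(187 + z\right) = -193 - z$)
$\sqrt{-28282 + K{\left(a,-161 \right)}} = \sqrt{-28282 - 32} = \sqrt{-28314} = 33 i \sqrt{26}$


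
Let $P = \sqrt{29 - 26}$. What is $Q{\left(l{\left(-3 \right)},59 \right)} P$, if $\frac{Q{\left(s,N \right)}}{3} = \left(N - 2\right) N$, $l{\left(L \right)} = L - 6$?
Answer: $10089 \sqrt{3} \approx 17475.0$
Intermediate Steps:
$l{\left(L \right)} = -6 + L$
$Q{\left(s,N \right)} = 3 N \left(-2 + N\right)$ ($Q{\left(s,N \right)} = 3 \left(N - 2\right) N = 3 \left(-2 + N\right) N = 3 N \left(-2 + N\right)$)
$P = \sqrt{3} \approx 1.732$
$Q{\left(l{\left(-3 \right)},59 \right)} P = 3 \cdot 59 \left(-2 + 59\right) \sqrt{3} = 3 \cdot 59 \cdot 57 \sqrt{3} = 10089 \sqrt{3}$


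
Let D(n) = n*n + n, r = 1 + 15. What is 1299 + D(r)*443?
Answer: 121795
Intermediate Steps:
r = 16
D(n) = n + n² (D(n) = n² + n = n + n²)
1299 + D(r)*443 = 1299 + (16*(1 + 16))*443 = 1299 + (16*17)*443 = 1299 + 272*443 = 1299 + 120496 = 121795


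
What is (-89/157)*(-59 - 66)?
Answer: 11125/157 ≈ 70.860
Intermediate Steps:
(-89/157)*(-59 - 66) = -89*1/157*(-125) = -89/157*(-125) = 11125/157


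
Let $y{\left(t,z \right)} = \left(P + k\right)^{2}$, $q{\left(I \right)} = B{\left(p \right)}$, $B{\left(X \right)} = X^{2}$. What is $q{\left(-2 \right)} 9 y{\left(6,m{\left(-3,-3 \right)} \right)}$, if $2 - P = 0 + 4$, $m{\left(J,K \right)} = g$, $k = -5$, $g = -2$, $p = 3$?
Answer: $3969$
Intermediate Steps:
$m{\left(J,K \right)} = -2$
$P = -2$ ($P = 2 - \left(0 + 4\right) = 2 - 4 = -2$)
$q{\left(I \right)} = 9$ ($q{\left(I \right)} = 3^{2} = 9$)
$y{\left(t,z \right)} = 49$ ($y{\left(t,z \right)} = \left(-2 - 5\right)^{2} = \left(-7\right)^{2} = 49$)
$q{\left(-2 \right)} 9 y{\left(6,m{\left(-3,-3 \right)} \right)} = 9 \cdot 9 \cdot 49 = 81 \cdot 49 = 3969$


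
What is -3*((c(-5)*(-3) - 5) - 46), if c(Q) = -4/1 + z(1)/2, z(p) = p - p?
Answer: 117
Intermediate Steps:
z(p) = 0
c(Q) = -4 (c(Q) = -4/1 + 0/2 = -4*1 + 0*(1/2) = -4 + 0 = -4)
-3*((c(-5)*(-3) - 5) - 46) = -3*((-4*(-3) - 5) - 46) = -3*((12 - 5) - 46) = -3*(7 - 46) = -3*(-39) = 117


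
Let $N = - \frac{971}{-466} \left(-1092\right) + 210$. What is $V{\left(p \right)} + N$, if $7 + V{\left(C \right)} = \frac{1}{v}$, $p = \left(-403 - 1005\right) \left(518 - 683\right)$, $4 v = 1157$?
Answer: $- \frac{558676187}{269581} \approx -2072.4$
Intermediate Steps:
$v = \frac{1157}{4}$ ($v = \frac{1}{4} \cdot 1157 = \frac{1157}{4} \approx 289.25$)
$p = 232320$ ($p = \left(-1408\right) \left(-165\right) = 232320$)
$V{\left(C \right)} = - \frac{8095}{1157}$ ($V{\left(C \right)} = -7 + \frac{1}{\frac{1157}{4}} = -7 + \frac{4}{1157} = - \frac{8095}{1157}$)
$N = - \frac{481236}{233}$ ($N = \left(-971\right) \left(- \frac{1}{466}\right) \left(-1092\right) + 210 = \frac{971}{466} \left(-1092\right) + 210 = - \frac{530166}{233} + 210 = - \frac{481236}{233} \approx -2065.4$)
$V{\left(p \right)} + N = - \frac{8095}{1157} - \frac{481236}{233} = - \frac{558676187}{269581}$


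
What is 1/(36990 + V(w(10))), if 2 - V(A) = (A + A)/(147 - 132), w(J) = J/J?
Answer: 15/554878 ≈ 2.7033e-5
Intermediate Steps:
w(J) = 1
V(A) = 2 - 2*A/15 (V(A) = 2 - (A + A)/(147 - 132) = 2 - 2*A/15)
1/(36990 + V(w(10))) = 1/(36990 + (2 - 2/15*1)) = 1/(36990 + (2 - 2/15)) = 1/(36990 + 28/15) = 1/(554878/15) = 15/554878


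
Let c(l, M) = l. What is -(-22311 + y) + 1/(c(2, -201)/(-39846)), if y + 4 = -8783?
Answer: 11175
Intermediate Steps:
y = -8787 (y = -4 - 8783 = -8787)
-(-22311 + y) + 1/(c(2, -201)/(-39846)) = -(-22311 - 8787) + 1/(2/(-39846)) = -1*(-31098) + 1/(2*(-1/39846)) = 31098 + 1/(-1/19923) = 31098 - 19923 = 11175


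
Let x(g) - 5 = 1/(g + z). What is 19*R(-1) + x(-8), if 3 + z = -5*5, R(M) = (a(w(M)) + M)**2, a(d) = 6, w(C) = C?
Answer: 17279/36 ≈ 479.97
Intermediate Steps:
R(M) = (6 + M)**2
z = -28 (z = -3 - 5*5 = -3 - 25 = -28)
x(g) = 5 + 1/(-28 + g) (x(g) = 5 + 1/(g - 28) = 5 + 1/(-28 + g))
19*R(-1) + x(-8) = 19*(6 - 1)**2 + (-139 + 5*(-8))/(-28 - 8) = 19*5**2 + (-139 - 40)/(-36) = 19*25 - 1/36*(-179) = 475 + 179/36 = 17279/36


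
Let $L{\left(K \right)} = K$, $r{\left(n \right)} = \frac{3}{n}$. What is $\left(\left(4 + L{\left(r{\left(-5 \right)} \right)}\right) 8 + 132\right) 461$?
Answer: $\frac{366956}{5} \approx 73391.0$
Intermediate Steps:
$\left(\left(4 + L{\left(r{\left(-5 \right)} \right)}\right) 8 + 132\right) 461 = \left(\left(4 + \frac{3}{-5}\right) 8 + 132\right) 461 = \left(\left(4 + 3 \left(- \frac{1}{5}\right)\right) 8 + 132\right) 461 = \left(\left(4 - \frac{3}{5}\right) 8 + 132\right) 461 = \left(\frac{17}{5} \cdot 8 + 132\right) 461 = \left(\frac{136}{5} + 132\right) 461 = \frac{796}{5} \cdot 461 = \frac{366956}{5}$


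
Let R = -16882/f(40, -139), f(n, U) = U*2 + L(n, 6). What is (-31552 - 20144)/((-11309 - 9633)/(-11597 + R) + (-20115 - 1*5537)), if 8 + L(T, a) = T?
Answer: 36652205520/18185851807 ≈ 2.0154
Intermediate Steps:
L(T, a) = -8 + T
f(n, U) = -8 + n + 2*U (f(n, U) = U*2 + (-8 + n) = 2*U + (-8 + n) = -8 + n + 2*U)
R = 8441/123 (R = -16882/(-8 + 40 + 2*(-139)) = -16882/(-8 + 40 - 278) = -16882/(-246) = -16882*(-1/246) = 8441/123 ≈ 68.626)
(-31552 - 20144)/((-11309 - 9633)/(-11597 + R) + (-20115 - 1*5537)) = (-31552 - 20144)/((-11309 - 9633)/(-11597 + 8441/123) + (-20115 - 1*5537)) = -51696/(-20942/(-1417990/123) + (-20115 - 5537)) = -51696/(-20942*(-123/1417990) - 25652) = -51696/(1287933/708995 - 25652) = -51696/(-18185851807/708995) = -51696*(-708995/18185851807) = 36652205520/18185851807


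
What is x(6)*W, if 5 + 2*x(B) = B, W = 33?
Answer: 33/2 ≈ 16.500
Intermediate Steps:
x(B) = -5/2 + B/2
x(6)*W = (-5/2 + (½)*6)*33 = (-5/2 + 3)*33 = (½)*33 = 33/2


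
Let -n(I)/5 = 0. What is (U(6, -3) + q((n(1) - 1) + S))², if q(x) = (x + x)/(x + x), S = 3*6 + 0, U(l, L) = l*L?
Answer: 289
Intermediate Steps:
U(l, L) = L*l
n(I) = 0 (n(I) = -5*0 = 0)
S = 18 (S = 18 + 0 = 18)
q(x) = 1 (q(x) = (2*x)/((2*x)) = (2*x)*(1/(2*x)) = 1)
(U(6, -3) + q((n(1) - 1) + S))² = (-3*6 + 1)² = (-18 + 1)² = (-17)² = 289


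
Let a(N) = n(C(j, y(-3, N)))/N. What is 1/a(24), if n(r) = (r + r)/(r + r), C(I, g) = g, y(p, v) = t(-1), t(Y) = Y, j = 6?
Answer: 24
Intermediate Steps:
y(p, v) = -1
n(r) = 1 (n(r) = (2*r)/((2*r)) = (2*r)*(1/(2*r)) = 1)
a(N) = 1/N
1/a(24) = 1/(1/24) = 24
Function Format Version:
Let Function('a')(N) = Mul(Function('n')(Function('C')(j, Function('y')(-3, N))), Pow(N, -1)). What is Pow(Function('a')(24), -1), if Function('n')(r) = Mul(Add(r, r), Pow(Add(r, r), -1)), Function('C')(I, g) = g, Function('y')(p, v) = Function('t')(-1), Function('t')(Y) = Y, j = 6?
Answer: 24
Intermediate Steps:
Function('y')(p, v) = -1
Function('n')(r) = 1 (Function('n')(r) = Mul(Mul(2, r), Pow(Mul(2, r), -1)) = Mul(Mul(2, r), Mul(Rational(1, 2), Pow(r, -1))) = 1)
Function('a')(N) = Pow(N, -1) (Function('a')(N) = Mul(1, Pow(N, -1)) = Pow(N, -1))
Pow(Function('a')(24), -1) = Pow(Pow(24, -1), -1) = Pow(Rational(1, 24), -1) = 24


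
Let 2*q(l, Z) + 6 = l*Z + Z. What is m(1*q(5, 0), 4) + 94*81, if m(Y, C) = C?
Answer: 7618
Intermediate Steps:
q(l, Z) = -3 + Z/2 + Z*l/2 (q(l, Z) = -3 + (l*Z + Z)/2 = -3 + (Z*l + Z)/2 = -3 + (Z + Z*l)/2 = -3 + (Z/2 + Z*l/2) = -3 + Z/2 + Z*l/2)
m(1*q(5, 0), 4) + 94*81 = 4 + 94*81 = 4 + 7614 = 7618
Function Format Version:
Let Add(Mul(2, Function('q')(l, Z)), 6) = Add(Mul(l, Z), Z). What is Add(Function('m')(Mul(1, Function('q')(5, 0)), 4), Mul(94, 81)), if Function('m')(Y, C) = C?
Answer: 7618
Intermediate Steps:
Function('q')(l, Z) = Add(-3, Mul(Rational(1, 2), Z), Mul(Rational(1, 2), Z, l)) (Function('q')(l, Z) = Add(-3, Mul(Rational(1, 2), Add(Mul(l, Z), Z))) = Add(-3, Mul(Rational(1, 2), Add(Mul(Z, l), Z))) = Add(-3, Mul(Rational(1, 2), Add(Z, Mul(Z, l)))) = Add(-3, Add(Mul(Rational(1, 2), Z), Mul(Rational(1, 2), Z, l))) = Add(-3, Mul(Rational(1, 2), Z), Mul(Rational(1, 2), Z, l)))
Add(Function('m')(Mul(1, Function('q')(5, 0)), 4), Mul(94, 81)) = Add(4, Mul(94, 81)) = Add(4, 7614) = 7618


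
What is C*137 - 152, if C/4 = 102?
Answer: 55744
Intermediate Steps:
C = 408 (C = 4*102 = 408)
C*137 - 152 = 408*137 - 152 = 55896 - 152 = 55744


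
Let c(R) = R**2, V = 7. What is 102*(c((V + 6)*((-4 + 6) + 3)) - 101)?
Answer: 420648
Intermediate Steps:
102*(c((V + 6)*((-4 + 6) + 3)) - 101) = 102*(((7 + 6)*((-4 + 6) + 3))**2 - 101) = 102*((13*(2 + 3))**2 - 101) = 102*((13*5)**2 - 101) = 102*(65**2 - 101) = 102*(4225 - 101) = 102*4124 = 420648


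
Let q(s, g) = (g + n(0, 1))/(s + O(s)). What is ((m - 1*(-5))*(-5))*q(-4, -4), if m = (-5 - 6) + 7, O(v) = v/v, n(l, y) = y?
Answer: -5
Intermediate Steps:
O(v) = 1
q(s, g) = (1 + g)/(1 + s) (q(s, g) = (g + 1)/(s + 1) = (1 + g)/(1 + s))
m = -4 (m = -11 + 7 = -4)
((m - 1*(-5))*(-5))*q(-4, -4) = ((-4 - 1*(-5))*(-5))*((1 - 4)/(1 - 4)) = ((-4 + 5)*(-5))*(-3/(-3)) = (1*(-5))*(-1/3*(-3)) = -5*1 = -5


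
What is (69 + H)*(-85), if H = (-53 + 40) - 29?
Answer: -2295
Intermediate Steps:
H = -42 (H = -13 - 29 = -42)
(69 + H)*(-85) = (69 - 42)*(-85) = 27*(-85) = -2295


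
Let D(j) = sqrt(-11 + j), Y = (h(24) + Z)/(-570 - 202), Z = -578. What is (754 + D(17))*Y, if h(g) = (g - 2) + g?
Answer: 100282/193 + 133*sqrt(6)/193 ≈ 521.28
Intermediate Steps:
h(g) = -2 + 2*g (h(g) = (-2 + g) + g = -2 + 2*g)
Y = 133/193 (Y = ((-2 + 2*24) - 578)/(-570 - 202) = ((-2 + 48) - 578)/(-772) = (46 - 578)*(-1/772) = -532*(-1/772) = 133/193 ≈ 0.68912)
(754 + D(17))*Y = (754 + sqrt(-11 + 17))*(133/193) = (754 + sqrt(6))*(133/193) = 100282/193 + 133*sqrt(6)/193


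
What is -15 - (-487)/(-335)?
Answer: -5512/335 ≈ -16.454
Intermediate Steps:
-15 - (-487)/(-335) = -15 - (-487)*(-1)/335 = -15 - 1*487/335 = -15 - 487/335 = -5512/335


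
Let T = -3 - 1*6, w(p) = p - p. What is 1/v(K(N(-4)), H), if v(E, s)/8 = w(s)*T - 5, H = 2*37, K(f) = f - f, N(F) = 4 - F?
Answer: -1/40 ≈ -0.025000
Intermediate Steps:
w(p) = 0
K(f) = 0
H = 74
T = -9 (T = -3 - 6 = -9)
v(E, s) = -40 (v(E, s) = 8*(0*(-9) - 5) = 8*(0 - 5) = 8*(-5) = -40)
1/v(K(N(-4)), H) = 1/(-40) = -1/40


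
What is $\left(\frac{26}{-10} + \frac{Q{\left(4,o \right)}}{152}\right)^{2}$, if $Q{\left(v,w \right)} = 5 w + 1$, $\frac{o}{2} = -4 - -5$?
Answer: $\frac{3690241}{577600} \approx 6.3889$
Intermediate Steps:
$o = 2$ ($o = 2 \left(-4 - -5\right) = 2 \left(-4 + 5\right) = 2 \cdot 1 = 2$)
$Q{\left(v,w \right)} = 1 + 5 w$
$\left(\frac{26}{-10} + \frac{Q{\left(4,o \right)}}{152}\right)^{2} = \left(\frac{26}{-10} + \frac{1 + 5 \cdot 2}{152}\right)^{2} = \left(26 \left(- \frac{1}{10}\right) + \left(1 + 10\right) \frac{1}{152}\right)^{2} = \left(- \frac{13}{5} + 11 \cdot \frac{1}{152}\right)^{2} = \left(- \frac{13}{5} + \frac{11}{152}\right)^{2} = \left(- \frac{1921}{760}\right)^{2} = \frac{3690241}{577600}$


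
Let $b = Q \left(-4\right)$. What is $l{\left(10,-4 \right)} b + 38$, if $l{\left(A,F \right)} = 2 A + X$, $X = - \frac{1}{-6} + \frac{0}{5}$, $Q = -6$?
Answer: $522$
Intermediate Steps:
$X = \frac{1}{6}$ ($X = \left(-1\right) \left(- \frac{1}{6}\right) + 0 \cdot \frac{1}{5} = \frac{1}{6} + 0 = \frac{1}{6} \approx 0.16667$)
$b = 24$ ($b = \left(-6\right) \left(-4\right) = 24$)
$l{\left(A,F \right)} = \frac{1}{6} + 2 A$ ($l{\left(A,F \right)} = 2 A + \frac{1}{6} = \frac{1}{6} + 2 A$)
$l{\left(10,-4 \right)} b + 38 = \left(\frac{1}{6} + 2 \cdot 10\right) 24 + 38 = \left(\frac{1}{6} + 20\right) 24 + 38 = \frac{121}{6} \cdot 24 + 38 = 484 + 38 = 522$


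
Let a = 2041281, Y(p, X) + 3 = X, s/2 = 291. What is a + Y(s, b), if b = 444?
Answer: 2041722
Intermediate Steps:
s = 582 (s = 2*291 = 582)
Y(p, X) = -3 + X
a + Y(s, b) = 2041281 + (-3 + 444) = 2041281 + 441 = 2041722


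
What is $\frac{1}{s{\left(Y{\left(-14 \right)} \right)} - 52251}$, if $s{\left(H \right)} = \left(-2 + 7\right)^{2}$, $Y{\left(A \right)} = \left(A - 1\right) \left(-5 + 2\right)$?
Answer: $- \frac{1}{52226} \approx -1.9148 \cdot 10^{-5}$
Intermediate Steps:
$Y{\left(A \right)} = 3 - 3 A$ ($Y{\left(A \right)} = \left(-1 + A\right) \left(-3\right) = 3 - 3 A$)
$s{\left(H \right)} = 25$ ($s{\left(H \right)} = 5^{2} = 25$)
$\frac{1}{s{\left(Y{\left(-14 \right)} \right)} - 52251} = \frac{1}{25 - 52251} = \frac{1}{-52226} = - \frac{1}{52226}$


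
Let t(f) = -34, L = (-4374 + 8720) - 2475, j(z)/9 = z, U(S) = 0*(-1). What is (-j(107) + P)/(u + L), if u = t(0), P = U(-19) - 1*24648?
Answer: -25611/1837 ≈ -13.942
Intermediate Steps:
U(S) = 0
j(z) = 9*z
L = 1871 (L = 4346 - 2475 = 1871)
P = -24648 (P = 0 - 1*24648 = 0 - 24648 = -24648)
u = -34
(-j(107) + P)/(u + L) = (-9*107 - 24648)/(-34 + 1871) = (-1*963 - 24648)/1837 = (-963 - 24648)*(1/1837) = -25611*1/1837 = -25611/1837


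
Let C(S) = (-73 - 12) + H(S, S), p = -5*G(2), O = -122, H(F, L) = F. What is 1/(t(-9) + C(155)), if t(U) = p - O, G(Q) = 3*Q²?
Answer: 1/132 ≈ 0.0075758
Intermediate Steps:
p = -60 (p = -15*2² = -15*4 = -5*12 = -60)
C(S) = -85 + S (C(S) = (-73 - 12) + S = -85 + S)
t(U) = 62 (t(U) = -60 - 1*(-122) = -60 + 122 = 62)
1/(t(-9) + C(155)) = 1/(62 + (-85 + 155)) = 1/(62 + 70) = 1/132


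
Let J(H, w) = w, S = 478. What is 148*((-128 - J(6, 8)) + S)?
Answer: 50616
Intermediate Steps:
148*((-128 - J(6, 8)) + S) = 148*((-128 - 1*8) + 478) = 148*((-128 - 8) + 478) = 148*(-136 + 478) = 148*342 = 50616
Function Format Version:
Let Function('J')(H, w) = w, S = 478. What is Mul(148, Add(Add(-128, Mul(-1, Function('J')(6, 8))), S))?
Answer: 50616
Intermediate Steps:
Mul(148, Add(Add(-128, Mul(-1, Function('J')(6, 8))), S)) = Mul(148, Add(Add(-128, Mul(-1, 8)), 478)) = Mul(148, Add(Add(-128, -8), 478)) = Mul(148, Add(-136, 478)) = Mul(148, 342) = 50616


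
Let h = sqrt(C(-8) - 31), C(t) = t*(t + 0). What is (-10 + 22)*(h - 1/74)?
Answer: -6/37 + 12*sqrt(33) ≈ 68.773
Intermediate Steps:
C(t) = t**2 (C(t) = t*t = t**2)
h = sqrt(33) (h = sqrt((-8)**2 - 31) = sqrt(64 - 31) = sqrt(33) ≈ 5.7446)
(-10 + 22)*(h - 1/74) = (-10 + 22)*(sqrt(33) - 1/74) = 12*(sqrt(33) - 1*1/74) = 12*(sqrt(33) - 1/74) = 12*(-1/74 + sqrt(33)) = -6/37 + 12*sqrt(33)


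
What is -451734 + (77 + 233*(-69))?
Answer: -467734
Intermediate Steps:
-451734 + (77 + 233*(-69)) = -451734 + (77 - 16077) = -451734 - 16000 = -467734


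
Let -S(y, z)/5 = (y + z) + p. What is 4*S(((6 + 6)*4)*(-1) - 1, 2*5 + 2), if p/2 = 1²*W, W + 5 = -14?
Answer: 1500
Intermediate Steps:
W = -19 (W = -5 - 14 = -19)
p = -38 (p = 2*(1²*(-19)) = 2*(1*(-19)) = 2*(-19) = -38)
S(y, z) = 190 - 5*y - 5*z (S(y, z) = -5*((y + z) - 38) = -5*(-38 + y + z) = 190 - 5*y - 5*z)
4*S(((6 + 6)*4)*(-1) - 1, 2*5 + 2) = 4*(190 - 5*(((6 + 6)*4)*(-1) - 1) - 5*(2*5 + 2)) = 4*(190 - 5*((12*4)*(-1) - 1) - 5*(10 + 2)) = 4*(190 - 5*(48*(-1) - 1) - 5*12) = 4*(190 - 5*(-48 - 1) - 60) = 4*(190 - 5*(-49) - 60) = 4*(190 + 245 - 60) = 4*375 = 1500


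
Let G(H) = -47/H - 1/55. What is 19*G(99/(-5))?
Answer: 2014/45 ≈ 44.756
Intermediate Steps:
G(H) = -1/55 - 47/H (G(H) = -47/H - 1*1/55 = -47/H - 1/55 = -1/55 - 47/H)
19*G(99/(-5)) = 19*((-2585 - 99/(-5))/(55*((99/(-5))))) = 19*((-2585 - 99*(-1)/5)/(55*((99*(-⅕))))) = 19*((-2585 - 1*(-99/5))/(55*(-99/5))) = 19*((1/55)*(-5/99)*(-2585 + 99/5)) = 19*((1/55)*(-5/99)*(-12826/5)) = 19*(106/45) = 2014/45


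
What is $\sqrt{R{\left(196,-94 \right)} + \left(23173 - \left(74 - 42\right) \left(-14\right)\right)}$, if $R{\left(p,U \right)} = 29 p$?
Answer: $\sqrt{29305} \approx 171.19$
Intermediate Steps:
$\sqrt{R{\left(196,-94 \right)} + \left(23173 - \left(74 - 42\right) \left(-14\right)\right)} = \sqrt{29 \cdot 196 + \left(23173 - \left(74 - 42\right) \left(-14\right)\right)} = \sqrt{5684 + \left(23173 - 32 \left(-14\right)\right)} = \sqrt{5684 + \left(23173 - -448\right)} = \sqrt{5684 + \left(23173 + 448\right)} = \sqrt{5684 + 23621} = \sqrt{29305}$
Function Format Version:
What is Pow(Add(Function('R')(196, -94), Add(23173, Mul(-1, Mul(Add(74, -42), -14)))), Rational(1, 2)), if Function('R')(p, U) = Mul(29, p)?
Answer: Pow(29305, Rational(1, 2)) ≈ 171.19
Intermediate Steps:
Pow(Add(Function('R')(196, -94), Add(23173, Mul(-1, Mul(Add(74, -42), -14)))), Rational(1, 2)) = Pow(Add(Mul(29, 196), Add(23173, Mul(-1, Mul(Add(74, -42), -14)))), Rational(1, 2)) = Pow(Add(5684, Add(23173, Mul(-1, Mul(32, -14)))), Rational(1, 2)) = Pow(Add(5684, Add(23173, Mul(-1, -448))), Rational(1, 2)) = Pow(Add(5684, Add(23173, 448)), Rational(1, 2)) = Pow(Add(5684, 23621), Rational(1, 2)) = Pow(29305, Rational(1, 2))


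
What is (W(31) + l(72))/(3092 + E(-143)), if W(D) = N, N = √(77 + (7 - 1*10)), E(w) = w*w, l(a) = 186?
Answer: 62/7847 + √74/23541 ≈ 0.0082665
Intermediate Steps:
E(w) = w²
N = √74 (N = √(77 + (7 - 10)) = √(77 - 3) = √74 ≈ 8.6023)
W(D) = √74
(W(31) + l(72))/(3092 + E(-143)) = (√74 + 186)/(3092 + (-143)²) = (186 + √74)/(3092 + 20449) = (186 + √74)/23541 = (186 + √74)*(1/23541) = 62/7847 + √74/23541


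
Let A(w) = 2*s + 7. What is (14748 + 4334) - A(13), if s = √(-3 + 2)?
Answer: 19075 - 2*I ≈ 19075.0 - 2.0*I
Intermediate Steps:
s = I (s = √(-1) = I ≈ 1.0*I)
A(w) = 7 + 2*I (A(w) = 2*I + 7 = 7 + 2*I)
(14748 + 4334) - A(13) = (14748 + 4334) - (7 + 2*I) = 19082 + (-7 - 2*I) = 19075 - 2*I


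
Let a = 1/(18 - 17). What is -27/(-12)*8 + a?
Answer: 19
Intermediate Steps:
a = 1 (a = 1/1 = 1)
-27/(-12)*8 + a = -27/(-12)*8 + 1 = -27*(-1/12)*8 + 1 = (9/4)*8 + 1 = 18 + 1 = 19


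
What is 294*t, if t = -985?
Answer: -289590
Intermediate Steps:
294*t = 294*(-985) = -289590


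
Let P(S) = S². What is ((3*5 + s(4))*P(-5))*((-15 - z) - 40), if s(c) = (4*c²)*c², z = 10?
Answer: -1688375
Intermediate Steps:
s(c) = 4*c⁴
((3*5 + s(4))*P(-5))*((-15 - z) - 40) = ((3*5 + 4*4⁴)*(-5)²)*((-15 - 1*10) - 40) = ((15 + 4*256)*25)*((-15 - 10) - 40) = ((15 + 1024)*25)*(-25 - 40) = (1039*25)*(-65) = 25975*(-65) = -1688375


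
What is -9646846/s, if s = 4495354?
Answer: -4823423/2247677 ≈ -2.1460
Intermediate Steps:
-9646846/s = -9646846/4495354 = -9646846*1/4495354 = -4823423/2247677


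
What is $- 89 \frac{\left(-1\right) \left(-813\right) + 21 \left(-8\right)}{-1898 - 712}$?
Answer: $\frac{3827}{174} \approx 21.994$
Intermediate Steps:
$- 89 \frac{\left(-1\right) \left(-813\right) + 21 \left(-8\right)}{-1898 - 712} = - 89 \frac{813 - 168}{-2610} = - 89 \cdot 645 \left(- \frac{1}{2610}\right) = \left(-89\right) \left(- \frac{43}{174}\right) = \frac{3827}{174}$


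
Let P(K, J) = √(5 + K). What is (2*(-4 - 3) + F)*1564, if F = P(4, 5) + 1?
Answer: -15640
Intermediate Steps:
F = 4 (F = √(5 + 4) + 1 = √9 + 1 = 3 + 1 = 4)
(2*(-4 - 3) + F)*1564 = (2*(-4 - 3) + 4)*1564 = (2*(-7) + 4)*1564 = (-14 + 4)*1564 = -10*1564 = -15640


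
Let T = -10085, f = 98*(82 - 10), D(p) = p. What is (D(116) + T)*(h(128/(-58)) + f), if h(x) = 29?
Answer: -70630365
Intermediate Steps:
f = 7056 (f = 98*72 = 7056)
(D(116) + T)*(h(128/(-58)) + f) = (116 - 10085)*(29 + 7056) = -9969*7085 = -70630365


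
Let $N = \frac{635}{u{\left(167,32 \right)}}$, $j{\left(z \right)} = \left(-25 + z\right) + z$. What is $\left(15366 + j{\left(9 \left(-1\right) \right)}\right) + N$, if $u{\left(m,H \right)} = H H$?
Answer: $\frac{15691387}{1024} \approx 15324.0$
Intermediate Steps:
$u{\left(m,H \right)} = H^{2}$
$j{\left(z \right)} = -25 + 2 z$
$N = \frac{635}{1024}$ ($N = \frac{635}{32^{2}} = \frac{635}{1024} \approx 0.62012$)
$\left(15366 + j{\left(9 \left(-1\right) \right)}\right) + N = \left(15366 - \left(25 - 2 \cdot 9 \left(-1\right)\right)\right) + \frac{635}{1024} = \left(15366 + \left(-25 + 2 \left(-9\right)\right)\right) + \frac{635}{1024} = \left(15366 - 43\right) + \frac{635}{1024} = 15323 + \frac{635}{1024} = \frac{15691387}{1024}$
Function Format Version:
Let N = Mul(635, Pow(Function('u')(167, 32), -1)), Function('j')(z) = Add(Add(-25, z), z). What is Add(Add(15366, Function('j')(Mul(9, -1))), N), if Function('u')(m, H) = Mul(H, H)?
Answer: Rational(15691387, 1024) ≈ 15324.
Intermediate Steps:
Function('u')(m, H) = Pow(H, 2)
Function('j')(z) = Add(-25, Mul(2, z))
N = Rational(635, 1024) (N = Mul(635, Pow(Pow(32, 2), -1)) = Mul(635, Pow(1024, -1)) = Mul(635, Rational(1, 1024)) = Rational(635, 1024) ≈ 0.62012)
Add(Add(15366, Function('j')(Mul(9, -1))), N) = Add(Add(15366, Add(-25, Mul(2, Mul(9, -1)))), Rational(635, 1024)) = Add(Add(15366, Add(-25, Mul(2, -9))), Rational(635, 1024)) = Add(Add(15366, Add(-25, -18)), Rational(635, 1024)) = Add(Add(15366, -43), Rational(635, 1024)) = Add(15323, Rational(635, 1024)) = Rational(15691387, 1024)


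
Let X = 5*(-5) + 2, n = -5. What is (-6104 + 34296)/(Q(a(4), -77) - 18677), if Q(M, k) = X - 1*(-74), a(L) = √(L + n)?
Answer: -14096/9313 ≈ -1.5136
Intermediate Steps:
X = -23 (X = -25 + 2 = -23)
a(L) = √(-5 + L) (a(L) = √(L - 5) = √(-5 + L))
Q(M, k) = 51 (Q(M, k) = -23 - 1*(-74) = -23 + 74 = 51)
(-6104 + 34296)/(Q(a(4), -77) - 18677) = (-6104 + 34296)/(51 - 18677) = 28192/(-18626) = 28192*(-1/18626) = -14096/9313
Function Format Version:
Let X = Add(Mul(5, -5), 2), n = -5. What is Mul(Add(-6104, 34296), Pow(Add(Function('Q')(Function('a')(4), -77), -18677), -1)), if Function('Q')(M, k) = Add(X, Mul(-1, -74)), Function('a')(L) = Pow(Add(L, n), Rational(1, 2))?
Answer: Rational(-14096, 9313) ≈ -1.5136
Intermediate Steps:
X = -23 (X = Add(-25, 2) = -23)
Function('a')(L) = Pow(Add(-5, L), Rational(1, 2)) (Function('a')(L) = Pow(Add(L, -5), Rational(1, 2)) = Pow(Add(-5, L), Rational(1, 2)))
Function('Q')(M, k) = 51 (Function('Q')(M, k) = Add(-23, Mul(-1, -74)) = Add(-23, 74) = 51)
Mul(Add(-6104, 34296), Pow(Add(Function('Q')(Function('a')(4), -77), -18677), -1)) = Mul(Add(-6104, 34296), Pow(Add(51, -18677), -1)) = Mul(28192, Pow(-18626, -1)) = Mul(28192, Rational(-1, 18626)) = Rational(-14096, 9313)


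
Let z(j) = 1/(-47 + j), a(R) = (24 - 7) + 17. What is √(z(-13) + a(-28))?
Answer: √30585/30 ≈ 5.8295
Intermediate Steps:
a(R) = 34 (a(R) = 17 + 17 = 34)
√(z(-13) + a(-28)) = √(1/(-47 - 13) + 34) = √(1/(-60) + 34) = √(-1/60 + 34) = √(2039/60) = √30585/30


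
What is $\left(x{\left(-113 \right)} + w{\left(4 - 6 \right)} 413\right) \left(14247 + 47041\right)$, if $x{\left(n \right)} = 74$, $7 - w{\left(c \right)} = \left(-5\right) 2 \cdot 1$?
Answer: $434838360$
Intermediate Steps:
$w{\left(c \right)} = 17$ ($w{\left(c \right)} = 7 - \left(-5\right) 2 \cdot 1 = 7 - \left(-10\right) 1 = 7 - -10 = 7 + 10 = 17$)
$\left(x{\left(-113 \right)} + w{\left(4 - 6 \right)} 413\right) \left(14247 + 47041\right) = \left(74 + 17 \cdot 413\right) \left(14247 + 47041\right) = \left(74 + 7021\right) 61288 = 7095 \cdot 61288 = 434838360$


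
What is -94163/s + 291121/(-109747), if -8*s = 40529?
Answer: 70874011079/4447936163 ≈ 15.934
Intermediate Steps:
s = -40529/8 (s = -⅛*40529 = -40529/8 ≈ -5066.1)
-94163/s + 291121/(-109747) = -94163/(-40529/8) + 291121/(-109747) = -94163*(-8/40529) + 291121*(-1/109747) = 753304/40529 - 291121/109747 = 70874011079/4447936163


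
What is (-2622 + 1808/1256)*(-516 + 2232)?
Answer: -706010448/157 ≈ -4.4969e+6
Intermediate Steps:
(-2622 + 1808/1256)*(-516 + 2232) = (-2622 + 1808*(1/1256))*1716 = (-2622 + 226/157)*1716 = -411428/157*1716 = -706010448/157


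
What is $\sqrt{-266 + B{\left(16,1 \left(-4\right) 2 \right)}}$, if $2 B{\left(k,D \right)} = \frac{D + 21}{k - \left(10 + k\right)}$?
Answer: $\frac{i \sqrt{26665}}{10} \approx 16.329 i$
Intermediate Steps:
$B{\left(k,D \right)} = - \frac{21}{20} - \frac{D}{20}$ ($B{\left(k,D \right)} = \frac{\left(D + 21\right) \frac{1}{k - \left(10 + k\right)}}{2} = \frac{\left(21 + D\right) \frac{1}{-10}}{2} = \frac{\left(21 + D\right) \left(- \frac{1}{10}\right)}{2} = \frac{- \frac{21}{10} - \frac{D}{10}}{2} = - \frac{21}{20} - \frac{D}{20}$)
$\sqrt{-266 + B{\left(16,1 \left(-4\right) 2 \right)}} = \sqrt{-266 - \left(\frac{21}{20} + \frac{1 \left(-4\right) 2}{20}\right)} = \sqrt{-266 - \left(\frac{21}{20} + \frac{\left(-4\right) 2}{20}\right)} = \sqrt{-266 - \frac{13}{20}} = \sqrt{- \frac{5333}{20}} = \frac{i \sqrt{26665}}{10}$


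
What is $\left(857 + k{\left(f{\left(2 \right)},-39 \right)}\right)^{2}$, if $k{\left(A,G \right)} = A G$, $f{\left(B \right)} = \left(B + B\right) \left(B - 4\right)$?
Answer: $1366561$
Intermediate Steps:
$f{\left(B \right)} = 2 B \left(-4 + B\right)$
$\left(857 + k{\left(f{\left(2 \right)},-39 \right)}\right)^{2} = \left(857 + 2 \cdot 2 \left(-4 + 2\right) \left(-39\right)\right)^{2} = \left(857 + 2 \cdot 2 \left(-2\right) \left(-39\right)\right)^{2} = \left(857 - -312\right)^{2} = \left(857 + 312\right)^{2} = 1169^{2} = 1366561$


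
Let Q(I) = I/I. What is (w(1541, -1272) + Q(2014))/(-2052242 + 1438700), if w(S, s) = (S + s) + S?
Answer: -1811/613542 ≈ -0.0029517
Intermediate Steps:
w(S, s) = s + 2*S
Q(I) = 1
(w(1541, -1272) + Q(2014))/(-2052242 + 1438700) = ((-1272 + 2*1541) + 1)/(-2052242 + 1438700) = ((-1272 + 3082) + 1)/(-613542) = (1810 + 1)*(-1/613542) = 1811*(-1/613542) = -1811/613542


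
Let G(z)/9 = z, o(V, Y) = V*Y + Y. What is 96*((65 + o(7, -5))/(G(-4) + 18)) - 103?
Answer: -709/3 ≈ -236.33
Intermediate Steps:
o(V, Y) = Y + V*Y
G(z) = 9*z
96*((65 + o(7, -5))/(G(-4) + 18)) - 103 = 96*((65 - 5*(1 + 7))/(9*(-4) + 18)) - 103 = 96*((65 - 5*8)/(-36 + 18)) - 103 = 96*((65 - 40)/(-18)) - 103 = 96*(25*(-1/18)) - 103 = 96*(-25/18) - 103 = -400/3 - 103 = -709/3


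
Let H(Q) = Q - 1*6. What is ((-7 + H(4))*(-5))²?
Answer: 2025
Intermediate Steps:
H(Q) = -6 + Q (H(Q) = Q - 6 = -6 + Q)
((-7 + H(4))*(-5))² = ((-7 + (-6 + 4))*(-5))² = ((-7 - 2)*(-5))² = (-9*(-5))² = 45² = 2025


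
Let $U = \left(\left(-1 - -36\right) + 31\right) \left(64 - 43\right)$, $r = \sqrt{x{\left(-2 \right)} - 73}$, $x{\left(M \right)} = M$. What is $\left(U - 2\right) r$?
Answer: $6920 i \sqrt{3} \approx 11986.0 i$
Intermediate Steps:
$r = 5 i \sqrt{3}$ ($r = \sqrt{-2 - 73} = \sqrt{-75} = 5 i \sqrt{3} \approx 8.6602 i$)
$U = 1386$ ($U = \left(\left(-1 + 36\right) + 31\right) \left(64 - 43\right) = \left(35 + 31\right) 21 = 66 \cdot 21 = 1386$)
$\left(U - 2\right) r = \left(1386 - 2\right) 5 i \sqrt{3} = 1384 \cdot 5 i \sqrt{3} = 6920 i \sqrt{3}$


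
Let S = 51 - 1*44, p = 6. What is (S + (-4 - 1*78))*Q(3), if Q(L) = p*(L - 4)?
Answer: 450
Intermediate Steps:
S = 7 (S = 51 - 44 = 7)
Q(L) = -24 + 6*L (Q(L) = 6*(L - 4) = 6*(-4 + L) = -24 + 6*L)
(S + (-4 - 1*78))*Q(3) = (7 + (-4 - 1*78))*(-24 + 6*3) = (7 + (-4 - 78))*(-24 + 18) = (7 - 82)*(-6) = -75*(-6) = 450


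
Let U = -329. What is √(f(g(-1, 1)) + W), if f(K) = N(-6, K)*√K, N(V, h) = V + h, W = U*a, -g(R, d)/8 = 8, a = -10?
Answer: √(3290 - 560*I) ≈ 57.564 - 4.8641*I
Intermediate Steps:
g(R, d) = -64 (g(R, d) = -8*8 = -64)
W = 3290 (W = -329*(-10) = 3290)
f(K) = √K*(-6 + K) (f(K) = (-6 + K)*√K = √K*(-6 + K))
√(f(g(-1, 1)) + W) = √(√(-64)*(-6 - 64) + 3290) = √((8*I)*(-70) + 3290) = √(-560*I + 3290) = √(3290 - 560*I)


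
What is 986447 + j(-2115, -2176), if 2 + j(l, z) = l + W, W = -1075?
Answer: 983255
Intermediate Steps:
j(l, z) = -1077 + l (j(l, z) = -2 + (l - 1075) = -2 + (-1075 + l) = -1077 + l)
986447 + j(-2115, -2176) = 986447 + (-1077 - 2115) = 986447 - 3192 = 983255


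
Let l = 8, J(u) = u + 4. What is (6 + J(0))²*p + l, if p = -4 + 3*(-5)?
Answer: -1892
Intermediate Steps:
J(u) = 4 + u
p = -19 (p = -4 - 15 = -19)
(6 + J(0))²*p + l = (6 + (4 + 0))²*(-19) + 8 = (6 + 4)²*(-19) + 8 = 10²*(-19) + 8 = 100*(-19) + 8 = -1900 + 8 = -1892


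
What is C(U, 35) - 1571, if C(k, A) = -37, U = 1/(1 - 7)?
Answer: -1608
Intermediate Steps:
U = -⅙ (U = 1/(-6) = -⅙ ≈ -0.16667)
C(U, 35) - 1571 = -37 - 1571 = -1608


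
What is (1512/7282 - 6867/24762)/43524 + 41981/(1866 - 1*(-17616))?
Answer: 3050660625553687/1415712214237464 ≈ 2.1549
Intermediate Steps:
(1512/7282 - 6867/24762)/43524 + 41981/(1866 - 1*(-17616)) = (1512*(1/7282) - 6867*1/24762)*(1/43524) + 41981/(1866 + 17616) = (756/3641 - 2289/8254)*(1/43524) + 41981/19482 = -2094225/30052814*1/43524 + 41981*(1/19482) = -698075/436006225512 + 41981/19482 = 3050660625553687/1415712214237464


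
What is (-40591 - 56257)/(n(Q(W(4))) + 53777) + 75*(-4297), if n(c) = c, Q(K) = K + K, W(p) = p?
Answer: -17333657723/53785 ≈ -3.2228e+5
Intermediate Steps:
Q(K) = 2*K
(-40591 - 56257)/(n(Q(W(4))) + 53777) + 75*(-4297) = (-40591 - 56257)/(2*4 + 53777) + 75*(-4297) = -96848/(8 + 53777) - 322275 = -96848/53785 - 322275 = -17333657723/53785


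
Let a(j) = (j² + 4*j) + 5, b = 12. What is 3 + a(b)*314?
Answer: 61861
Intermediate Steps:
a(j) = 5 + j² + 4*j
3 + a(b)*314 = 3 + (5 + 12² + 4*12)*314 = 3 + (5 + 144 + 48)*314 = 3 + 197*314 = 3 + 61858 = 61861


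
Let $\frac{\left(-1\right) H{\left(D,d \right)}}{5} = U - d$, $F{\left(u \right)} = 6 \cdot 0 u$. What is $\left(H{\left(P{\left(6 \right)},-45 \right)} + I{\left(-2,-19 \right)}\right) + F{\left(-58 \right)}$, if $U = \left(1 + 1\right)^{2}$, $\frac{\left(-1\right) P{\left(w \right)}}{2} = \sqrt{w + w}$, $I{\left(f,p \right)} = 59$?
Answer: $-186$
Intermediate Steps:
$P{\left(w \right)} = - 2 \sqrt{2} \sqrt{w}$ ($P{\left(w \right)} = - 2 \sqrt{w + w} = - 2 \sqrt{2 w} = - 2 \sqrt{2} \sqrt{w}$)
$F{\left(u \right)} = 0$ ($F{\left(u \right)} = 0 u = 0$)
$U = 4$ ($U = 2^{2} = 4$)
$H{\left(D,d \right)} = -20 + 5 d$ ($H{\left(D,d \right)} = - 5 \left(4 - d\right) = -20 + 5 d$)
$\left(H{\left(P{\left(6 \right)},-45 \right)} + I{\left(-2,-19 \right)}\right) + F{\left(-58 \right)} = \left(\left(-20 + 5 \left(-45\right)\right) + 59\right) + 0 = \left(\left(-20 - 225\right) + 59\right) + 0 = \left(-245 + 59\right) + 0 = -186 + 0 = -186$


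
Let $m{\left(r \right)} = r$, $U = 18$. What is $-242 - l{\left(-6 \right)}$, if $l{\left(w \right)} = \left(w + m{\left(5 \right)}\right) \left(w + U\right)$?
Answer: $-230$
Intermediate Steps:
$l{\left(w \right)} = \left(5 + w\right) \left(18 + w\right)$ ($l{\left(w \right)} = \left(w + 5\right) \left(w + 18\right) = \left(5 + w\right) \left(18 + w\right)$)
$-242 - l{\left(-6 \right)} = -242 - \left(90 + \left(-6\right)^{2} + 23 \left(-6\right)\right) = -242 - \left(90 + 36 - 138\right) = -242 - -12 = -242 + 12 = -230$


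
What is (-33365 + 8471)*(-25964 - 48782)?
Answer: 1860726924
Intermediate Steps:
(-33365 + 8471)*(-25964 - 48782) = -24894*(-74746) = 1860726924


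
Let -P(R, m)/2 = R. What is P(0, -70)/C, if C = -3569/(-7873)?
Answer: 0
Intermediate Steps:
P(R, m) = -2*R
C = 3569/7873 (C = -3569*(-1/7873) = 3569/7873 ≈ 0.45332)
P(0, -70)/C = (-2*0)/(3569/7873) = 0*(7873/3569) = 0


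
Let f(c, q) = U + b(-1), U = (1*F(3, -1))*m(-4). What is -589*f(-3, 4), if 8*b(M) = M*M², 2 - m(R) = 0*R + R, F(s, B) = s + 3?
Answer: -169043/8 ≈ -21130.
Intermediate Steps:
F(s, B) = 3 + s
m(R) = 2 - R (m(R) = 2 - (0*R + R) = 2 - (0 + R) = 2 - R)
b(M) = M³/8 (b(M) = (M*M²)/8 = M³/8)
U = 36 (U = (1*(3 + 3))*(2 - 1*(-4)) = (1*6)*(2 + 4) = 6*6 = 36)
f(c, q) = 287/8 (f(c, q) = 36 + (⅛)*(-1)³ = 36 + (⅛)*(-1) = 36 - ⅛ = 287/8)
-589*f(-3, 4) = -589*287/8 = -169043/8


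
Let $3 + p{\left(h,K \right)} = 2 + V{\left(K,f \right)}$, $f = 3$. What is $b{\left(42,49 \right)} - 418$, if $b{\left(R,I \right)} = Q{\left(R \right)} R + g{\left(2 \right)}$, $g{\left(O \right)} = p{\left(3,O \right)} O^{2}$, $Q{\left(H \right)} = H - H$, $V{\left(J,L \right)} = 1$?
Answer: $-418$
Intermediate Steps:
$Q{\left(H \right)} = 0$
$p{\left(h,K \right)} = 0$ ($p{\left(h,K \right)} = -3 + \left(2 + 1\right) = -3 + 3 = 0$)
$g{\left(O \right)} = 0$ ($g{\left(O \right)} = 0 O^{2} = 0$)
$b{\left(R,I \right)} = 0$ ($b{\left(R,I \right)} = 0 R + 0 = 0 + 0 = 0$)
$b{\left(42,49 \right)} - 418 = 0 - 418 = -418$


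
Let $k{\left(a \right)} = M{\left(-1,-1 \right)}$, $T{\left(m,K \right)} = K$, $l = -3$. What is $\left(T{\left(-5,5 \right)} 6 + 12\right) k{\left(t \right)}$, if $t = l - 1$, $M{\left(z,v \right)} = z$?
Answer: $-42$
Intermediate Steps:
$t = -4$ ($t = -3 - 1 = -4$)
$k{\left(a \right)} = -1$
$\left(T{\left(-5,5 \right)} 6 + 12\right) k{\left(t \right)} = \left(5 \cdot 6 + 12\right) \left(-1\right) = \left(30 + 12\right) \left(-1\right) = 42 \left(-1\right) = -42$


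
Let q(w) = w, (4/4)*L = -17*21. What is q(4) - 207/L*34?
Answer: 166/7 ≈ 23.714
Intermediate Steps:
L = -357 (L = -17*21 = -357)
q(4) - 207/L*34 = 4 - 207/(-357)*34 = 4 - 207*(-1/357)*34 = 4 + (69/119)*34 = 4 + 138/7 = 166/7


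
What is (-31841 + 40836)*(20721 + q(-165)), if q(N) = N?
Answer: 184901220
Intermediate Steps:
(-31841 + 40836)*(20721 + q(-165)) = (-31841 + 40836)*(20721 - 165) = 8995*20556 = 184901220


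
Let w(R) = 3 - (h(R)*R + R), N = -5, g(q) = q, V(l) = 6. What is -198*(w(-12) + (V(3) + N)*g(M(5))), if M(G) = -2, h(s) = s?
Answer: 25938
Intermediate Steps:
w(R) = 3 - R - R**2 (w(R) = 3 - (R*R + R) = 3 - (R**2 + R) = 3 - (R + R**2) = 3 + (-R - R**2) = 3 - R - R**2)
-198*(w(-12) + (V(3) + N)*g(M(5))) = -198*((3 - 1*(-12) - 1*(-12)**2) + (6 - 5)*(-2)) = -198*((3 + 12 - 1*144) + 1*(-2)) = -198*((3 + 12 - 144) - 2) = -198*(-129 - 2) = -198*(-131) = 25938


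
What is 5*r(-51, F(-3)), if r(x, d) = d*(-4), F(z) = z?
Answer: 60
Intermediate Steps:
r(x, d) = -4*d
5*r(-51, F(-3)) = 5*(-4*(-3)) = 5*12 = 60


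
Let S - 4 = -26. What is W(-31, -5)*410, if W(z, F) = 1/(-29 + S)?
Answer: -410/51 ≈ -8.0392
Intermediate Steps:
S = -22 (S = 4 - 26 = -22)
W(z, F) = -1/51 (W(z, F) = 1/(-29 - 22) = 1/(-51) = -1/51)
W(-31, -5)*410 = -1/51*410 = -410/51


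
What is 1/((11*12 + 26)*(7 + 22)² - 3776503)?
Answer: -1/3643625 ≈ -2.7445e-7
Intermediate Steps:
1/((11*12 + 26)*(7 + 22)² - 3776503) = 1/((132 + 26)*29² - 3776503) = 1/(158*841 - 3776503) = 1/(132878 - 3776503) = 1/(-3643625) = -1/3643625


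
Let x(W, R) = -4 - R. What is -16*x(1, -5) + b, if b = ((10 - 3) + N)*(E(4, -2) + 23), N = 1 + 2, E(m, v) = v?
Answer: 194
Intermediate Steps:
N = 3
b = 210 (b = ((10 - 3) + 3)*(-2 + 23) = (7 + 3)*21 = 10*21 = 210)
-16*x(1, -5) + b = -16*(-4 - 1*(-5)) + 210 = -16*(-4 + 5) + 210 = -16*1 + 210 = -16 + 210 = 194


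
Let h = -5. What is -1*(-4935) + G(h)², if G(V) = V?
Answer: 4960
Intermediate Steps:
-1*(-4935) + G(h)² = -1*(-4935) + (-5)² = 4935 + 25 = 4960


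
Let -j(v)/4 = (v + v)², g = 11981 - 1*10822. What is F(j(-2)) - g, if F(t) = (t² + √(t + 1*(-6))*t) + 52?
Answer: 2989 - 64*I*√70 ≈ 2989.0 - 535.46*I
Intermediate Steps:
g = 1159 (g = 11981 - 10822 = 1159)
j(v) = -16*v² (j(v) = -4*(v + v)² = -4*4*v² = -16*v²)
F(t) = 52 + t² + t*√(-6 + t) (F(t) = (t² + √(t - 6)*t) + 52 = (t² + √(-6 + t)*t) + 52 = (t² + t*√(-6 + t)) + 52 = 52 + t² + t*√(-6 + t))
F(j(-2)) - g = (52 + (-16*(-2)²)² + (-16*(-2)²)*√(-6 - 16*(-2)²)) - 1*1159 = (52 + (-16*4)² + (-16*4)*√(-6 - 16*4)) - 1159 = (52 + (-64)² - 64*√(-6 - 64)) - 1159 = (52 + 4096 - 64*I*√70) - 1159 = (4148 - 64*I*√70) - 1159 = 2989 - 64*I*√70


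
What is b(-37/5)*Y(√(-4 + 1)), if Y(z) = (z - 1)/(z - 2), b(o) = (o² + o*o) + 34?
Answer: 3588/35 - 3588*I*√3/175 ≈ 102.51 - 35.512*I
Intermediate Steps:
b(o) = 34 + 2*o² (b(o) = (o² + o²) + 34 = 2*o² + 34 = 34 + 2*o²)
Y(z) = (-1 + z)/(-2 + z)
b(-37/5)*Y(√(-4 + 1)) = (34 + 2*(-37/5)²)*((-1 + √(-4 + 1))/(-2 + √(-4 + 1))) = (34 + 2*(-37*⅕)²)*((-1 + √(-3))/(-2 + √(-3))) = (34 + 2*(-37/5)²)*((-1 + I*√3)/(-2 + I*√3)) = (34 + 2*(1369/25))*((-1 + I*√3)/(-2 + I*√3)) = (34 + 2738/25)*((-1 + I*√3)/(-2 + I*√3)) = 3588*((-1 + I*√3)/(-2 + I*√3))/25 = 3588*(-1 + I*√3)/(25*(-2 + I*√3))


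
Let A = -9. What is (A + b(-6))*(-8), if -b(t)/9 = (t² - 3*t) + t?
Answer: 3528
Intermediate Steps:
b(t) = -9*t² + 18*t (b(t) = -9*((t² - 3*t) + t) = -9*(t² - 2*t) = -9*t² + 18*t)
(A + b(-6))*(-8) = (-9 + 9*(-6)*(2 - 1*(-6)))*(-8) = (-9 + 9*(-6)*(2 + 6))*(-8) = (-9 + 9*(-6)*8)*(-8) = (-9 - 432)*(-8) = -441*(-8) = 3528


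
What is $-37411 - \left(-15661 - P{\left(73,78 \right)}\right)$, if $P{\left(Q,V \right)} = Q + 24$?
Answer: $-21653$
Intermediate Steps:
$P{\left(Q,V \right)} = 24 + Q$
$-37411 - \left(-15661 - P{\left(73,78 \right)}\right) = -37411 - \left(-15661 - \left(24 + 73\right)\right) = -37411 - \left(-15661 - 97\right) = -37411 - -15758 = -37411 + 15758 = -21653$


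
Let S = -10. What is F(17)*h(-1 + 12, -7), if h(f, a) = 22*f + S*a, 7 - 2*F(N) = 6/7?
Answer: 6708/7 ≈ 958.29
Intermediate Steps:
F(N) = 43/14 (F(N) = 7/2 - 3/7 = 43/14)
h(f, a) = -10*a + 22*f (h(f, a) = 22*f - 10*a = -10*a + 22*f)
F(17)*h(-1 + 12, -7) = 43*(-10*(-7) + 22*(-1 + 12))/14 = 43*(70 + 22*11)/14 = 43*(70 + 242)/14 = (43/14)*312 = 6708/7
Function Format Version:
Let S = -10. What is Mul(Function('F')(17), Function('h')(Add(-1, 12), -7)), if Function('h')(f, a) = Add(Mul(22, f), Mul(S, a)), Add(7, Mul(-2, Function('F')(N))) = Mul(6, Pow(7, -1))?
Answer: Rational(6708, 7) ≈ 958.29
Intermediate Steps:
Function('F')(N) = Rational(43, 14) (Function('F')(N) = Add(Rational(7, 2), Mul(Rational(-1, 2), Mul(6, Pow(7, -1)))) = Add(Rational(7, 2), Mul(Rational(-1, 2), Mul(6, Rational(1, 7)))) = Add(Rational(7, 2), Mul(Rational(-1, 2), Rational(6, 7))) = Add(Rational(7, 2), Rational(-3, 7)) = Rational(43, 14))
Function('h')(f, a) = Add(Mul(-10, a), Mul(22, f)) (Function('h')(f, a) = Add(Mul(22, f), Mul(-10, a)) = Add(Mul(-10, a), Mul(22, f)))
Mul(Function('F')(17), Function('h')(Add(-1, 12), -7)) = Mul(Rational(43, 14), Add(Mul(-10, -7), Mul(22, Add(-1, 12)))) = Mul(Rational(43, 14), Add(70, Mul(22, 11))) = Mul(Rational(43, 14), Add(70, 242)) = Mul(Rational(43, 14), 312) = Rational(6708, 7)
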